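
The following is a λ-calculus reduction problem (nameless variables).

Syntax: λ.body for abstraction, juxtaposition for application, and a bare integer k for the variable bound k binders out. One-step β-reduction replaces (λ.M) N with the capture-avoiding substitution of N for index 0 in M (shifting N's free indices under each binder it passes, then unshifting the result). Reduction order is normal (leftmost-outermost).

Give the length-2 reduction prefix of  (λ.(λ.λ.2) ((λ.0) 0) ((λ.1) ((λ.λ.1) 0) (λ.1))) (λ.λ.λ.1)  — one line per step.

  start: (λ.(λ.λ.2) ((λ.0) 0) ((λ.1) ((λ.λ.1) 0) (λ.1))) (λ.λ.λ.1)
  [1] (λ.λ.λ.λ.λ.1) ((λ.0) (λ.λ.λ.1)) ((λ.λ.λ.λ.1) ((λ.λ.1) (λ.λ.λ.1)) (λ.λ.λ.λ.1))
  [2] (λ.λ.λ.λ.1) ((λ.λ.λ.λ.1) ((λ.λ.1) (λ.λ.λ.1)) (λ.λ.λ.λ.1))

Answer: after 2 steps: (λ.λ.λ.λ.1) ((λ.λ.λ.λ.1) ((λ.λ.1) (λ.λ.λ.1)) (λ.λ.λ.λ.1))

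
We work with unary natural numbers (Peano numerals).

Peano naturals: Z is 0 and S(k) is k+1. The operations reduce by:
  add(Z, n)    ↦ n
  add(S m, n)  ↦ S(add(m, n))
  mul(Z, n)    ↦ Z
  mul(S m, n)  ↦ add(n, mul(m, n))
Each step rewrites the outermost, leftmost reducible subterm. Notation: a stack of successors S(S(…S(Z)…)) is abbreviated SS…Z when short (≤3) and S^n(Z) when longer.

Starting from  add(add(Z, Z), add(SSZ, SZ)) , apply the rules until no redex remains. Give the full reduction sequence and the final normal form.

Answer: normal form = SSSZ  (in 5 steps)

Working:
  start: add(add(Z, Z), add(SSZ, SZ))
  [1] add(Z, add(SSZ, SZ))
  [2] add(SSZ, SZ)
  [3] S(add(SZ, SZ))
  [4] S(S(add(Z, SZ)))
  [5] SSSZ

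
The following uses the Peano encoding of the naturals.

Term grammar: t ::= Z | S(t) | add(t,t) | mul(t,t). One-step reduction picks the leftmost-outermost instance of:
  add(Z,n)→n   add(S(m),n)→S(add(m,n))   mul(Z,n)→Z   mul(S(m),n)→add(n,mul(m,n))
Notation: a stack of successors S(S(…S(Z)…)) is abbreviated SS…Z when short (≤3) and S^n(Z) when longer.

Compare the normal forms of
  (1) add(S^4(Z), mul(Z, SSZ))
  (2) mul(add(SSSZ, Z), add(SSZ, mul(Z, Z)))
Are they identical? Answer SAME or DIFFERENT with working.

Answer: DIFFERENT — A ⇓ S^4(Z), B ⇓ S^6(Z)

Working:
Term A:
  start: add(S^4(Z), mul(Z, SSZ))
  [1] S(add(SSSZ, mul(Z, SSZ)))
  [2] S(S(add(SSZ, mul(Z, SSZ))))
  [3] S(S(S(add(SZ, mul(Z, SSZ)))))
  [4] S(S(S(S(add(Z, mul(Z, SSZ))))))
  [5] S(S(S(S(mul(Z, SSZ)))))
  [6] S^4(Z)

Term B:
  start: mul(add(SSSZ, Z), add(SSZ, mul(Z, Z)))
  [1] mul(S(add(SSZ, Z)), add(SSZ, mul(Z, Z)))
  [2] add(add(SSZ, mul(Z, Z)), mul(add(SSZ, Z), add(SSZ, mul(Z, Z))))
  [3] add(S(add(SZ, mul(Z, Z))), mul(add(SSZ, Z), add(SSZ, mul(Z, Z))))
  [4] S(add(add(SZ, mul(Z, Z)), mul(add(SSZ, Z), add(SSZ, mul(Z, Z)))))
  [5] S(add(S(add(Z, mul(Z, Z))), mul(add(SSZ, Z), add(SSZ, mul(Z, Z)))))
  [6] S(S(add(add(Z, mul(Z, Z)), mul(add(SSZ, Z), add(SSZ, mul(Z, Z))))))
  [7] S(S(add(mul(Z, Z), mul(add(SSZ, Z), add(SSZ, mul(Z, Z))))))
  [8] S(S(add(Z, mul(add(SSZ, Z), add(SSZ, mul(Z, Z))))))
  [9] S(S(mul(add(SSZ, Z), add(SSZ, mul(Z, Z)))))
  [10] S(S(mul(S(add(SZ, Z)), add(SSZ, mul(Z, Z)))))
  [11] S(S(add(add(SSZ, mul(Z, Z)), mul(add(SZ, Z), add(SSZ, mul(Z, Z))))))
  [12] S(S(add(S(add(SZ, mul(Z, Z))), mul(add(SZ, Z), add(SSZ, mul(Z, Z))))))
  [13] S(S(S(add(add(SZ, mul(Z, Z)), mul(add(SZ, Z), add(SSZ, mul(Z, Z)))))))
  [14] S(S(S(add(S(add(Z, mul(Z, Z))), mul(add(SZ, Z), add(SSZ, mul(Z, Z)))))))
  [15] S(S(S(S(add(add(Z, mul(Z, Z)), mul(add(SZ, Z), add(SSZ, mul(Z, Z))))))))
  [16] S(S(S(S(add(mul(Z, Z), mul(add(SZ, Z), add(SSZ, mul(Z, Z))))))))
  [17] S(S(S(S(add(Z, mul(add(SZ, Z), add(SSZ, mul(Z, Z))))))))
  [18] S(S(S(S(mul(add(SZ, Z), add(SSZ, mul(Z, Z)))))))
  [19] S(S(S(S(mul(S(add(Z, Z)), add(SSZ, mul(Z, Z)))))))
  [20] S(S(S(S(add(add(SSZ, mul(Z, Z)), mul(add(Z, Z), add(SSZ, mul(Z, Z))))))))
  [21] S(S(S(S(add(S(add(SZ, mul(Z, Z))), mul(add(Z, Z), add(SSZ, mul(Z, Z))))))))
  [22] S(S(S(S(S(add(add(SZ, mul(Z, Z)), mul(add(Z, Z), add(SSZ, mul(Z, Z)))))))))
  [23] S(S(S(S(S(add(S(add(Z, mul(Z, Z))), mul(add(Z, Z), add(SSZ, mul(Z, Z)))))))))
  [24] S(S(S(S(S(S(add(add(Z, mul(Z, Z)), mul(add(Z, Z), add(SSZ, mul(Z, Z))))))))))
  [25] S(S(S(S(S(S(add(mul(Z, Z), mul(add(Z, Z), add(SSZ, mul(Z, Z))))))))))
  [26] S(S(S(S(S(S(add(Z, mul(add(Z, Z), add(SSZ, mul(Z, Z))))))))))
  [27] S(S(S(S(S(S(mul(add(Z, Z), add(SSZ, mul(Z, Z)))))))))
  [28] S(S(S(S(S(S(mul(Z, add(SSZ, mul(Z, Z)))))))))
  [29] S^6(Z)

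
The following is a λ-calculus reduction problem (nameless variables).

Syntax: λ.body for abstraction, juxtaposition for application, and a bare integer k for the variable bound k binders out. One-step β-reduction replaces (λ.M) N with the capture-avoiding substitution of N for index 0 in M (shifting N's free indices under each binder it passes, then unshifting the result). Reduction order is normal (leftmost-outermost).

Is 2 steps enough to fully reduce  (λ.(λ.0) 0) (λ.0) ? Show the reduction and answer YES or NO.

  start: (λ.(λ.0) 0) (λ.0)
  [1] (λ.0) (λ.0)
  [2] λ.0

Answer: YES — reaches normal form λ.0 in 2 ≤ 2 steps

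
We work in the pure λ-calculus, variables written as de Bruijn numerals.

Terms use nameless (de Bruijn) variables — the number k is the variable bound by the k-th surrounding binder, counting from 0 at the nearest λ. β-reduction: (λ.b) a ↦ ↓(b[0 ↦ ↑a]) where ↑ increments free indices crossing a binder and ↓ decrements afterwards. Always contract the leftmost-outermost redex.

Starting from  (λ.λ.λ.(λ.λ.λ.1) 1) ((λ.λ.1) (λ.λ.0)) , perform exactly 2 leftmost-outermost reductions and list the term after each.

  start: (λ.λ.λ.(λ.λ.λ.1) 1) ((λ.λ.1) (λ.λ.0))
  step 1: λ.λ.(λ.λ.λ.1) 1
  step 2: λ.λ.λ.λ.1

Answer: after 2 steps: λ.λ.λ.λ.1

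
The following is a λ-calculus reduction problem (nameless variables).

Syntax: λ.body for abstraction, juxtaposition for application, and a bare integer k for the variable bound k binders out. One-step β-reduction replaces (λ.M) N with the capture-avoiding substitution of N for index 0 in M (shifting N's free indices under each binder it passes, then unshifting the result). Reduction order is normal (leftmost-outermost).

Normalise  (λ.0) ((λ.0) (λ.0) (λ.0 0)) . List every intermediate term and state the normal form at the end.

Answer: normal form = λ.0 0  (in 3 steps)

Working:
  start: (λ.0) ((λ.0) (λ.0) (λ.0 0))
  →1  (λ.0) (λ.0) (λ.0 0)
  →2  (λ.0) (λ.0 0)
  →3  λ.0 0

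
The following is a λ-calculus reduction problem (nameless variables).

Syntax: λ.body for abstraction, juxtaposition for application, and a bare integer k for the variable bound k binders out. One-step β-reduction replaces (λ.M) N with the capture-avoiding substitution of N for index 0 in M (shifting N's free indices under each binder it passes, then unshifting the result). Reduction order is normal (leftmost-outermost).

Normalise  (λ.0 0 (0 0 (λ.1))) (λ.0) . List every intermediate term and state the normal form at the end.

  start: (λ.0 0 (0 0 (λ.1))) (λ.0)
  step 1: (λ.0) (λ.0) ((λ.0) (λ.0) (λ.λ.0))
  step 2: (λ.0) ((λ.0) (λ.0) (λ.λ.0))
  step 3: (λ.0) (λ.0) (λ.λ.0)
  step 4: (λ.0) (λ.λ.0)
  step 5: λ.λ.0

Answer: normal form = λ.λ.0  (in 5 steps)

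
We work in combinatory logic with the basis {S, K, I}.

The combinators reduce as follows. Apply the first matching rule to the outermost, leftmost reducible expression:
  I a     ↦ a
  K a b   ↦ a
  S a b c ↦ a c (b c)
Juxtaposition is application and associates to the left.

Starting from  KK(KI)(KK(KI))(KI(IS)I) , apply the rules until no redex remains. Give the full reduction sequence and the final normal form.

Answer: normal form = K  (in 3 steps)

Derivation:
  start: KK(KI)(KK(KI))(KI(IS)I)
  step 1: K(KK(KI))(KI(IS)I)
  step 2: KK(KI)
  step 3: K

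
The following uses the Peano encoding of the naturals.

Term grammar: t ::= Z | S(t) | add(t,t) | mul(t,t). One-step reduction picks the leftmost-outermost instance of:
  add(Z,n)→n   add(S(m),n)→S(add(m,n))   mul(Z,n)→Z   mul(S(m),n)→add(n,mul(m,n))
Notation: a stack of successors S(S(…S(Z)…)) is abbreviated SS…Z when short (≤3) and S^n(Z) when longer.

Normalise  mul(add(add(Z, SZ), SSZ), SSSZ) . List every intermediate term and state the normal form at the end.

  start: mul(add(add(Z, SZ), SSZ), SSSZ)
  [1] mul(add(SZ, SSZ), SSSZ)
  [2] mul(S(add(Z, SSZ)), SSSZ)
  [3] add(SSSZ, mul(add(Z, SSZ), SSSZ))
  [4] S(add(SSZ, mul(add(Z, SSZ), SSSZ)))
  [5] S(S(add(SZ, mul(add(Z, SSZ), SSSZ))))
  [6] S(S(S(add(Z, mul(add(Z, SSZ), SSSZ)))))
  [7] S(S(S(mul(add(Z, SSZ), SSSZ))))
  [8] S(S(S(mul(SSZ, SSSZ))))
  [9] S(S(S(add(SSSZ, mul(SZ, SSSZ)))))
  [10] S(S(S(S(add(SSZ, mul(SZ, SSSZ))))))
  [11] S(S(S(S(S(add(SZ, mul(SZ, SSSZ)))))))
  [12] S(S(S(S(S(S(add(Z, mul(SZ, SSSZ))))))))
  [13] S(S(S(S(S(S(mul(SZ, SSSZ)))))))
  [14] S(S(S(S(S(S(add(SSSZ, mul(Z, SSSZ))))))))
  [15] S(S(S(S(S(S(S(add(SSZ, mul(Z, SSSZ)))))))))
  [16] S(S(S(S(S(S(S(S(add(SZ, mul(Z, SSSZ))))))))))
  [17] S(S(S(S(S(S(S(S(S(add(Z, mul(Z, SSSZ)))))))))))
  [18] S(S(S(S(S(S(S(S(S(mul(Z, SSSZ))))))))))
  [19] S^9(Z)

Answer: normal form = S^9(Z)  (in 19 steps)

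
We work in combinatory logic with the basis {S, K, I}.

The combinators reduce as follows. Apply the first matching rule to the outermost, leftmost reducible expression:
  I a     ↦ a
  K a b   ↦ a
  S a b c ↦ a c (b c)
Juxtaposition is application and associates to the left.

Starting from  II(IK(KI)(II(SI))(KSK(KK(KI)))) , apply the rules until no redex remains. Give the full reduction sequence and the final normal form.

  start: II(IK(KI)(II(SI))(KSK(KK(KI))))
  [1] I(IK(KI)(II(SI))(KSK(KK(KI))))
  [2] IK(KI)(II(SI))(KSK(KK(KI)))
  [3] K(KI)(II(SI))(KSK(KK(KI)))
  [4] KI(KSK(KK(KI)))
  [5] I

Answer: normal form = I  (in 5 steps)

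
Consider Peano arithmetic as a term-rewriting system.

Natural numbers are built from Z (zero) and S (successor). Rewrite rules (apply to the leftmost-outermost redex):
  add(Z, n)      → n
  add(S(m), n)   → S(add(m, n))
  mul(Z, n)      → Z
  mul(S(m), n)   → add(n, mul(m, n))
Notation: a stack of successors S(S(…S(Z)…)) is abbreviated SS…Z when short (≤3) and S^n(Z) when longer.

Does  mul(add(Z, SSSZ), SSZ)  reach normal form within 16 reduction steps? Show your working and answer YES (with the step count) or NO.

  start: mul(add(Z, SSSZ), SSZ)
  step 1: mul(SSSZ, SSZ)
  step 2: add(SSZ, mul(SSZ, SSZ))
  step 3: S(add(SZ, mul(SSZ, SSZ)))
  step 4: S(S(add(Z, mul(SSZ, SSZ))))
  step 5: S(S(mul(SSZ, SSZ)))
  step 6: S(S(add(SSZ, mul(SZ, SSZ))))
  step 7: S(S(S(add(SZ, mul(SZ, SSZ)))))
  step 8: S(S(S(S(add(Z, mul(SZ, SSZ))))))
  step 9: S(S(S(S(mul(SZ, SSZ)))))
  step 10: S(S(S(S(add(SSZ, mul(Z, SSZ))))))
  step 11: S(S(S(S(S(add(SZ, mul(Z, SSZ)))))))
  step 12: S(S(S(S(S(S(add(Z, mul(Z, SSZ))))))))
  step 13: S(S(S(S(S(S(mul(Z, SSZ)))))))
  step 14: S^6(Z)

Answer: YES — reaches normal form S^6(Z) in 14 ≤ 16 steps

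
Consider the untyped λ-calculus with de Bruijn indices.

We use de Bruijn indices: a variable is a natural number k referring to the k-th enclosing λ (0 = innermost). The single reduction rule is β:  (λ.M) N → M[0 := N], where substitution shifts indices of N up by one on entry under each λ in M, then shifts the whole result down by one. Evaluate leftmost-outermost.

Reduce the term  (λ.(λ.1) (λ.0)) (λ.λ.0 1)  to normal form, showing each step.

Answer: normal form = λ.λ.0 1  (in 2 steps)

Derivation:
  start: (λ.(λ.1) (λ.0)) (λ.λ.0 1)
  step 1: (λ.λ.λ.0 1) (λ.0)
  step 2: λ.λ.0 1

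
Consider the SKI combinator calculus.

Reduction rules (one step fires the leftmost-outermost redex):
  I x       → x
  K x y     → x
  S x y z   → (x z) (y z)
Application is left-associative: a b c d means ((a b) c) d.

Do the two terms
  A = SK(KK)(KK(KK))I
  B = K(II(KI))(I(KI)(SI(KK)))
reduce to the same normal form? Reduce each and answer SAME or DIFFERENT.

Term A:
  start: SK(KK)(KK(KK))I
  →1  K(KK(KK))(KK(KK(KK)))I
  →2  KK(KK)I
  →3  KI

Term B:
  start: K(II(KI))(I(KI)(SI(KK)))
  →1  II(KI)
  →2  I(KI)
  →3  KI

Answer: SAME — A ⇓ KI, B ⇓ KI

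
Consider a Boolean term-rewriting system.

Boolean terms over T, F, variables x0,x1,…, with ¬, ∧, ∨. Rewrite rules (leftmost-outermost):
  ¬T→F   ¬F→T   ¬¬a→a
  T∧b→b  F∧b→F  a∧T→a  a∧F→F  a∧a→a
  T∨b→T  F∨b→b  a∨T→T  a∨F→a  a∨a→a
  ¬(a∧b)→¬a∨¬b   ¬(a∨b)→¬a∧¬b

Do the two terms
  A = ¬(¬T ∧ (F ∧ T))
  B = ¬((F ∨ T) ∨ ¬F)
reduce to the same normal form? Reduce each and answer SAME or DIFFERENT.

Answer: DIFFERENT — A ⇓ T, B ⇓ F

Reduction:
Term A:
  start: ¬(¬T ∧ (F ∧ T))
  [1] ¬¬T ∨ ¬(F ∧ T)
  [2] T ∨ ¬(F ∧ T)
  [3] T

Term B:
  start: ¬((F ∨ T) ∨ ¬F)
  [1] ¬(F ∨ T) ∧ ¬¬F
  [2] (¬F ∧ ¬T) ∧ ¬¬F
  [3] (T ∧ ¬T) ∧ ¬¬F
  [4] ¬T ∧ ¬¬F
  [5] F ∧ ¬¬F
  [6] F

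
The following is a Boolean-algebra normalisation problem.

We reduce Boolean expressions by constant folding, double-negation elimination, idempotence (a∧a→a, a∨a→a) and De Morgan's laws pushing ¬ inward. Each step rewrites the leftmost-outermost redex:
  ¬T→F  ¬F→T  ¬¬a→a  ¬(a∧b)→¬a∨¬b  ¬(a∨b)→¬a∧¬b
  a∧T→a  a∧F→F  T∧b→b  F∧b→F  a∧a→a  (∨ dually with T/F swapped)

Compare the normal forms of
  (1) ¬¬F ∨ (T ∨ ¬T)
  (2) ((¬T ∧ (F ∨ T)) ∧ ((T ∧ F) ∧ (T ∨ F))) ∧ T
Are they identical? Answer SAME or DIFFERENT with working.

Answer: DIFFERENT — A ⇓ T, B ⇓ F

Reduction:
Term A:
  start: ¬¬F ∨ (T ∨ ¬T)
  →1  F ∨ (T ∨ ¬T)
  →2  T ∨ ¬T
  →3  T

Term B:
  start: ((¬T ∧ (F ∨ T)) ∧ ((T ∧ F) ∧ (T ∨ F))) ∧ T
  →1  (¬T ∧ (F ∨ T)) ∧ ((T ∧ F) ∧ (T ∨ F))
  →2  (F ∧ (F ∨ T)) ∧ ((T ∧ F) ∧ (T ∨ F))
  →3  F ∧ ((T ∧ F) ∧ (T ∨ F))
  →4  F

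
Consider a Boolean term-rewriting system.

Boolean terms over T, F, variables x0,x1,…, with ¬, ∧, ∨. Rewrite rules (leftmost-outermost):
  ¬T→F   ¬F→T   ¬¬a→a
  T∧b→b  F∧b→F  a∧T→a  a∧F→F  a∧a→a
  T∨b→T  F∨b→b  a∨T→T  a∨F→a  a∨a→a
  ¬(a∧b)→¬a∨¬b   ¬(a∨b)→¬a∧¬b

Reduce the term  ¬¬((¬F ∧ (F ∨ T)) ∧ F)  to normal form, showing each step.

Answer: normal form = F  (in 2 steps)

Working:
  start: ¬¬((¬F ∧ (F ∨ T)) ∧ F)
  [1] (¬F ∧ (F ∨ T)) ∧ F
  [2] F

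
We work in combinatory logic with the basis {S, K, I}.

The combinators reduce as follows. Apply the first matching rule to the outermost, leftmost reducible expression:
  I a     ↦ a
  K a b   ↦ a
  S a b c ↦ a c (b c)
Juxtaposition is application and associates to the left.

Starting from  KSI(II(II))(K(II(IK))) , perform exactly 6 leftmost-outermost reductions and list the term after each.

Answer: after 6 steps: SI(K(IK))

Working:
  start: KSI(II(II))(K(II(IK)))
  step 1: S(II(II))(K(II(IK)))
  step 2: S(I(II))(K(II(IK)))
  step 3: S(II)(K(II(IK)))
  step 4: SI(K(II(IK)))
  step 5: SI(K(I(IK)))
  step 6: SI(K(IK))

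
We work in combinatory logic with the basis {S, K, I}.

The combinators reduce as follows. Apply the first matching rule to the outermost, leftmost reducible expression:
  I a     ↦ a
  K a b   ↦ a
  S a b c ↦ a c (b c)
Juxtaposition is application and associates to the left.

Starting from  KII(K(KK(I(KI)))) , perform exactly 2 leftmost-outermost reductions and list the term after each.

  start: KII(K(KK(I(KI))))
  step 1: I(K(KK(I(KI))))
  step 2: K(KK(I(KI)))

Answer: after 2 steps: K(KK(I(KI)))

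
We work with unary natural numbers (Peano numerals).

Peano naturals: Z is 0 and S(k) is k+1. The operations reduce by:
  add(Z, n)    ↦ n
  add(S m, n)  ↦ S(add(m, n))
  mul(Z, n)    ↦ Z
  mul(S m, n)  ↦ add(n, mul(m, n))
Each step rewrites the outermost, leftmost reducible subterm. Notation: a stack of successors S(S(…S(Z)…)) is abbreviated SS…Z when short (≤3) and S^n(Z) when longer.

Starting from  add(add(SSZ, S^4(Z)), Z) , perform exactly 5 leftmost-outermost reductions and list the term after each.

  start: add(add(SSZ, S^4(Z)), Z)
  [1] add(S(add(SZ, S^4(Z))), Z)
  [2] S(add(add(SZ, S^4(Z)), Z))
  [3] S(add(S(add(Z, S^4(Z))), Z))
  [4] S(S(add(add(Z, S^4(Z)), Z)))
  [5] S(S(add(S^4(Z), Z)))

Answer: after 5 steps: S(S(add(S^4(Z), Z)))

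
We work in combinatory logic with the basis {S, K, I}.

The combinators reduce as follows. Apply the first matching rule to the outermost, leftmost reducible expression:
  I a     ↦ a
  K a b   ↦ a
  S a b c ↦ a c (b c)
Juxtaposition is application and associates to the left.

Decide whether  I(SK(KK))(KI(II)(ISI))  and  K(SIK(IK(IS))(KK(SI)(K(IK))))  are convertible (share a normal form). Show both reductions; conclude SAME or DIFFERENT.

Term A:
  start: I(SK(KK))(KI(II)(ISI))
  step 1: SK(KK)(KI(II)(ISI))
  step 2: K(KI(II)(ISI))(KK(KI(II)(ISI)))
  step 3: KI(II)(ISI)
  step 4: I(ISI)
  step 5: ISI
  step 6: SI

Term B:
  start: K(SIK(IK(IS))(KK(SI)(K(IK))))
  step 1: K(I(IK(IS))(K(IK(IS)))(KK(SI)(K(IK))))
  step 2: K(IK(IS)(K(IK(IS)))(KK(SI)(K(IK))))
  step 3: K(K(IS)(K(IK(IS)))(KK(SI)(K(IK))))
  step 4: K(IS(KK(SI)(K(IK))))
  step 5: K(S(KK(SI)(K(IK))))
  step 6: K(S(K(K(IK))))
  step 7: K(S(K(KK)))

Answer: DIFFERENT — A ⇓ SI, B ⇓ K(S(K(KK)))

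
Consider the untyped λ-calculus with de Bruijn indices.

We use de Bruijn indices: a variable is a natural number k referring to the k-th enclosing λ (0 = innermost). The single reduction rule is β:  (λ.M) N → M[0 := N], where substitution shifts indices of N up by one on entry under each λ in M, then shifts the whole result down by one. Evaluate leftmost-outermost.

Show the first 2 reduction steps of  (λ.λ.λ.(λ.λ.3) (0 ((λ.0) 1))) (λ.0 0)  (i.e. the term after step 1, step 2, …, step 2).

  start: (λ.λ.λ.(λ.λ.3) (0 ((λ.0) 1))) (λ.0 0)
  step 1: λ.λ.(λ.λ.3) (0 ((λ.0) 1))
  step 2: λ.λ.λ.2

Answer: after 2 steps: λ.λ.λ.2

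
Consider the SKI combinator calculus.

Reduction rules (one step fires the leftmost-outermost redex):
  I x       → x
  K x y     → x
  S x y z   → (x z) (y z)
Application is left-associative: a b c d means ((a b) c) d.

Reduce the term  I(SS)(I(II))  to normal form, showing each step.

Answer: normal form = SSI  (in 3 steps)

Derivation:
  start: I(SS)(I(II))
  [1] SS(I(II))
  [2] SS(II)
  [3] SSI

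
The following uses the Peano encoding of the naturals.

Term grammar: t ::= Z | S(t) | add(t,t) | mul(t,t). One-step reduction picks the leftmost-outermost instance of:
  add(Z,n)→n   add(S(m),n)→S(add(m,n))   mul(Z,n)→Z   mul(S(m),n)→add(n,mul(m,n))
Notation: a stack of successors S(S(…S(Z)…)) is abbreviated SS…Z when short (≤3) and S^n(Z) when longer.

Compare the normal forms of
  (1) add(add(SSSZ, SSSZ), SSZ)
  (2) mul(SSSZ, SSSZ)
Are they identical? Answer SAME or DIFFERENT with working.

Term A:
  start: add(add(SSSZ, SSSZ), SSZ)
  step 1: add(S(add(SSZ, SSSZ)), SSZ)
  step 2: S(add(add(SSZ, SSSZ), SSZ))
  step 3: S(add(S(add(SZ, SSSZ)), SSZ))
  step 4: S(S(add(add(SZ, SSSZ), SSZ)))
  step 5: S(S(add(S(add(Z, SSSZ)), SSZ)))
  step 6: S(S(S(add(add(Z, SSSZ), SSZ))))
  step 7: S(S(S(add(SSSZ, SSZ))))
  step 8: S(S(S(S(add(SSZ, SSZ)))))
  step 9: S(S(S(S(S(add(SZ, SSZ))))))
  step 10: S(S(S(S(S(S(add(Z, SSZ)))))))
  step 11: S^8(Z)

Term B:
  start: mul(SSSZ, SSSZ)
  step 1: add(SSSZ, mul(SSZ, SSSZ))
  step 2: S(add(SSZ, mul(SSZ, SSSZ)))
  step 3: S(S(add(SZ, mul(SSZ, SSSZ))))
  step 4: S(S(S(add(Z, mul(SSZ, SSSZ)))))
  step 5: S(S(S(mul(SSZ, SSSZ))))
  step 6: S(S(S(add(SSSZ, mul(SZ, SSSZ)))))
  step 7: S(S(S(S(add(SSZ, mul(SZ, SSSZ))))))
  step 8: S(S(S(S(S(add(SZ, mul(SZ, SSSZ)))))))
  step 9: S(S(S(S(S(S(add(Z, mul(SZ, SSSZ))))))))
  step 10: S(S(S(S(S(S(mul(SZ, SSSZ)))))))
  step 11: S(S(S(S(S(S(add(SSSZ, mul(Z, SSSZ))))))))
  step 12: S(S(S(S(S(S(S(add(SSZ, mul(Z, SSSZ)))))))))
  step 13: S(S(S(S(S(S(S(S(add(SZ, mul(Z, SSSZ))))))))))
  step 14: S(S(S(S(S(S(S(S(S(add(Z, mul(Z, SSSZ)))))))))))
  step 15: S(S(S(S(S(S(S(S(S(mul(Z, SSSZ))))))))))
  step 16: S^9(Z)

Answer: DIFFERENT — A ⇓ S^8(Z), B ⇓ S^9(Z)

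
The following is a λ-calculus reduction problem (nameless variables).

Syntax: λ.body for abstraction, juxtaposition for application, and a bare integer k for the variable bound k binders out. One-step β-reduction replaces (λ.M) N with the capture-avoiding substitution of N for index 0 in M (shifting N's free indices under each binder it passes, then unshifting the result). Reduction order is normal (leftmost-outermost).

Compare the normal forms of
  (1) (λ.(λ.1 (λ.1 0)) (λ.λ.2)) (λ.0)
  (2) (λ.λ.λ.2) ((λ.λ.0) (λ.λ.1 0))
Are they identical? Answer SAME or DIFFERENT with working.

Term A:
  start: (λ.(λ.1 (λ.1 0)) (λ.λ.2)) (λ.0)
  →1  (λ.(λ.0) (λ.1 0)) (λ.λ.λ.0)
  →2  (λ.0) (λ.(λ.λ.λ.0) 0)
  →3  λ.(λ.λ.λ.0) 0
  →4  λ.λ.λ.0

Term B:
  start: (λ.λ.λ.2) ((λ.λ.0) (λ.λ.1 0))
  →1  λ.λ.(λ.λ.0) (λ.λ.1 0)
  →2  λ.λ.λ.0

Answer: SAME — A ⇓ λ.λ.λ.0, B ⇓ λ.λ.λ.0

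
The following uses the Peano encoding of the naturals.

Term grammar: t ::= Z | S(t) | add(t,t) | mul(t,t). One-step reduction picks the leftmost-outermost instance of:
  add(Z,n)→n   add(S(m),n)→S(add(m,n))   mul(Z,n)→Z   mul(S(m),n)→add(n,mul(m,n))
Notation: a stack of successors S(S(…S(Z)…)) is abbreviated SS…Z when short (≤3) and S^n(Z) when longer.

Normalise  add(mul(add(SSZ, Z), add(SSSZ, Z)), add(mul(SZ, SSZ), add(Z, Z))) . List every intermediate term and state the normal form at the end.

Answer: normal form = S^8(Z)  (in 38 steps)

Working:
  start: add(mul(add(SSZ, Z), add(SSSZ, Z)), add(mul(SZ, SSZ), add(Z, Z)))
  step 1: add(mul(S(add(SZ, Z)), add(SSSZ, Z)), add(mul(SZ, SSZ), add(Z, Z)))
  step 2: add(add(add(SSSZ, Z), mul(add(SZ, Z), add(SSSZ, Z))), add(mul(SZ, SSZ), add(Z, Z)))
  step 3: add(add(S(add(SSZ, Z)), mul(add(SZ, Z), add(SSSZ, Z))), add(mul(SZ, SSZ), add(Z, Z)))
  step 4: add(S(add(add(SSZ, Z), mul(add(SZ, Z), add(SSSZ, Z)))), add(mul(SZ, SSZ), add(Z, Z)))
  step 5: S(add(add(add(SSZ, Z), mul(add(SZ, Z), add(SSSZ, Z))), add(mul(SZ, SSZ), add(Z, Z))))
  step 6: S(add(add(S(add(SZ, Z)), mul(add(SZ, Z), add(SSSZ, Z))), add(mul(SZ, SSZ), add(Z, Z))))
  step 7: S(add(S(add(add(SZ, Z), mul(add(SZ, Z), add(SSSZ, Z)))), add(mul(SZ, SSZ), add(Z, Z))))
  step 8: S(S(add(add(add(SZ, Z), mul(add(SZ, Z), add(SSSZ, Z))), add(mul(SZ, SSZ), add(Z, Z)))))
  step 9: S(S(add(add(S(add(Z, Z)), mul(add(SZ, Z), add(SSSZ, Z))), add(mul(SZ, SSZ), add(Z, Z)))))
  step 10: S(S(add(S(add(add(Z, Z), mul(add(SZ, Z), add(SSSZ, Z)))), add(mul(SZ, SSZ), add(Z, Z)))))
  step 11: S(S(S(add(add(add(Z, Z), mul(add(SZ, Z), add(SSSZ, Z))), add(mul(SZ, SSZ), add(Z, Z))))))
  step 12: S(S(S(add(add(Z, mul(add(SZ, Z), add(SSSZ, Z))), add(mul(SZ, SSZ), add(Z, Z))))))
  step 13: S(S(S(add(mul(add(SZ, Z), add(SSSZ, Z)), add(mul(SZ, SSZ), add(Z, Z))))))
  step 14: S(S(S(add(mul(S(add(Z, Z)), add(SSSZ, Z)), add(mul(SZ, SSZ), add(Z, Z))))))
  step 15: S(S(S(add(add(add(SSSZ, Z), mul(add(Z, Z), add(SSSZ, Z))), add(mul(SZ, SSZ), add(Z, Z))))))
  step 16: S(S(S(add(add(S(add(SSZ, Z)), mul(add(Z, Z), add(SSSZ, Z))), add(mul(SZ, SSZ), add(Z, Z))))))
  step 17: S(S(S(add(S(add(add(SSZ, Z), mul(add(Z, Z), add(SSSZ, Z)))), add(mul(SZ, SSZ), add(Z, Z))))))
  step 18: S(S(S(S(add(add(add(SSZ, Z), mul(add(Z, Z), add(SSSZ, Z))), add(mul(SZ, SSZ), add(Z, Z)))))))
  step 19: S(S(S(S(add(add(S(add(SZ, Z)), mul(add(Z, Z), add(SSSZ, Z))), add(mul(SZ, SSZ), add(Z, Z)))))))
  step 20: S(S(S(S(add(S(add(add(SZ, Z), mul(add(Z, Z), add(SSSZ, Z)))), add(mul(SZ, SSZ), add(Z, Z)))))))
  step 21: S(S(S(S(S(add(add(add(SZ, Z), mul(add(Z, Z), add(SSSZ, Z))), add(mul(SZ, SSZ), add(Z, Z))))))))
  step 22: S(S(S(S(S(add(add(S(add(Z, Z)), mul(add(Z, Z), add(SSSZ, Z))), add(mul(SZ, SSZ), add(Z, Z))))))))
  step 23: S(S(S(S(S(add(S(add(add(Z, Z), mul(add(Z, Z), add(SSSZ, Z)))), add(mul(SZ, SSZ), add(Z, Z))))))))
  step 24: S(S(S(S(S(S(add(add(add(Z, Z), mul(add(Z, Z), add(SSSZ, Z))), add(mul(SZ, SSZ), add(Z, Z)))))))))
  step 25: S(S(S(S(S(S(add(add(Z, mul(add(Z, Z), add(SSSZ, Z))), add(mul(SZ, SSZ), add(Z, Z)))))))))
  step 26: S(S(S(S(S(S(add(mul(add(Z, Z), add(SSSZ, Z)), add(mul(SZ, SSZ), add(Z, Z)))))))))
  step 27: S(S(S(S(S(S(add(mul(Z, add(SSSZ, Z)), add(mul(SZ, SSZ), add(Z, Z)))))))))
  step 28: S(S(S(S(S(S(add(Z, add(mul(SZ, SSZ), add(Z, Z)))))))))
  step 29: S(S(S(S(S(S(add(mul(SZ, SSZ), add(Z, Z))))))))
  step 30: S(S(S(S(S(S(add(add(SSZ, mul(Z, SSZ)), add(Z, Z))))))))
  step 31: S(S(S(S(S(S(add(S(add(SZ, mul(Z, SSZ))), add(Z, Z))))))))
  step 32: S(S(S(S(S(S(S(add(add(SZ, mul(Z, SSZ)), add(Z, Z)))))))))
  step 33: S(S(S(S(S(S(S(add(S(add(Z, mul(Z, SSZ))), add(Z, Z)))))))))
  step 34: S(S(S(S(S(S(S(S(add(add(Z, mul(Z, SSZ)), add(Z, Z))))))))))
  step 35: S(S(S(S(S(S(S(S(add(mul(Z, SSZ), add(Z, Z))))))))))
  step 36: S(S(S(S(S(S(S(S(add(Z, add(Z, Z))))))))))
  step 37: S(S(S(S(S(S(S(S(add(Z, Z)))))))))
  step 38: S^8(Z)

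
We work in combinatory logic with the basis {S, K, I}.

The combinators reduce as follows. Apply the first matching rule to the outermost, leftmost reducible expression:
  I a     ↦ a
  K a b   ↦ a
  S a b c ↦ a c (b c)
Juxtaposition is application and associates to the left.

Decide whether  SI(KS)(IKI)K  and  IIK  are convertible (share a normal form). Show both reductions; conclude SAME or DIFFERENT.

Term A:
  start: SI(KS)(IKI)K
  →1  I(IKI)(KS(IKI))K
  →2  IKI(KS(IKI))K
  →3  KI(KS(IKI))K
  →4  IK
  →5  K

Term B:
  start: IIK
  →1  IK
  →2  K

Answer: SAME — A ⇓ K, B ⇓ K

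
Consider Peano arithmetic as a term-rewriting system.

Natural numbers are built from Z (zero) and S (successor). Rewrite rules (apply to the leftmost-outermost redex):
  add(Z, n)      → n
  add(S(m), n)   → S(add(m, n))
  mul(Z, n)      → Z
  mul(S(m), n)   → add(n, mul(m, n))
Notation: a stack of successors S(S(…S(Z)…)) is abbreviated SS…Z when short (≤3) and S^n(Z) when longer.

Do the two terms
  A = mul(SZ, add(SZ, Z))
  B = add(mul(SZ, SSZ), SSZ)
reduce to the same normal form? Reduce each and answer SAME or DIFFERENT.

Answer: DIFFERENT — A ⇓ SZ, B ⇓ S^4(Z)

Reduction:
Term A:
  start: mul(SZ, add(SZ, Z))
  →1  add(add(SZ, Z), mul(Z, add(SZ, Z)))
  →2  add(S(add(Z, Z)), mul(Z, add(SZ, Z)))
  →3  S(add(add(Z, Z), mul(Z, add(SZ, Z))))
  →4  S(add(Z, mul(Z, add(SZ, Z))))
  →5  S(mul(Z, add(SZ, Z)))
  →6  SZ

Term B:
  start: add(mul(SZ, SSZ), SSZ)
  →1  add(add(SSZ, mul(Z, SSZ)), SSZ)
  →2  add(S(add(SZ, mul(Z, SSZ))), SSZ)
  →3  S(add(add(SZ, mul(Z, SSZ)), SSZ))
  →4  S(add(S(add(Z, mul(Z, SSZ))), SSZ))
  →5  S(S(add(add(Z, mul(Z, SSZ)), SSZ)))
  →6  S(S(add(mul(Z, SSZ), SSZ)))
  →7  S(S(add(Z, SSZ)))
  →8  S^4(Z)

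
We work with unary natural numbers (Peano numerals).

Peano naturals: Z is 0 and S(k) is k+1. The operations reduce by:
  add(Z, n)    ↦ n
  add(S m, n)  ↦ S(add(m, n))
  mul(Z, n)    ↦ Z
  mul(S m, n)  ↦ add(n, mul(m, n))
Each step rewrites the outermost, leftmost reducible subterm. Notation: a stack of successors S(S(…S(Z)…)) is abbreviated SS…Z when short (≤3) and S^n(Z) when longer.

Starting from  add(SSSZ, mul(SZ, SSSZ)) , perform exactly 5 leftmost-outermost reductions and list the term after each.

  start: add(SSSZ, mul(SZ, SSSZ))
  step 1: S(add(SSZ, mul(SZ, SSSZ)))
  step 2: S(S(add(SZ, mul(SZ, SSSZ))))
  step 3: S(S(S(add(Z, mul(SZ, SSSZ)))))
  step 4: S(S(S(mul(SZ, SSSZ))))
  step 5: S(S(S(add(SSSZ, mul(Z, SSSZ)))))

Answer: after 5 steps: S(S(S(add(SSSZ, mul(Z, SSSZ)))))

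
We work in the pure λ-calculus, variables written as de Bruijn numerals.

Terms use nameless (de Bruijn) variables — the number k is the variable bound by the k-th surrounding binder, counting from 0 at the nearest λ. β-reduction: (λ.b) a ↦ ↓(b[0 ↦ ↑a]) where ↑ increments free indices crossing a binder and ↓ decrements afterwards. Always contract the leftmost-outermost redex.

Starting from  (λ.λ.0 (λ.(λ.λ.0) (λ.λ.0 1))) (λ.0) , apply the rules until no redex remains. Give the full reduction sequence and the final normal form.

Answer: normal form = λ.0 (λ.λ.0)  (in 2 steps)

Derivation:
  start: (λ.λ.0 (λ.(λ.λ.0) (λ.λ.0 1))) (λ.0)
  [1] λ.0 (λ.(λ.λ.0) (λ.λ.0 1))
  [2] λ.0 (λ.λ.0)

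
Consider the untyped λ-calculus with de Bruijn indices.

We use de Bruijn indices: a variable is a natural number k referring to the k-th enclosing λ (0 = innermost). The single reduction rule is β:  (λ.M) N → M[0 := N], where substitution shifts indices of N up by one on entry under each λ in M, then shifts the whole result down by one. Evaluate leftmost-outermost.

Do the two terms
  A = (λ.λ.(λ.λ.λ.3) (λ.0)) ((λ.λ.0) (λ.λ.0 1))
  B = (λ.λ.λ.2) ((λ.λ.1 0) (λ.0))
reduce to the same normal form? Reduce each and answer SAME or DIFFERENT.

Answer: DIFFERENT — A ⇓ λ.λ.λ.2, B ⇓ λ.λ.λ.0

Working:
Term A:
  start: (λ.λ.(λ.λ.λ.3) (λ.0)) ((λ.λ.0) (λ.λ.0 1))
  step 1: λ.(λ.λ.λ.3) (λ.0)
  step 2: λ.λ.λ.2

Term B:
  start: (λ.λ.λ.2) ((λ.λ.1 0) (λ.0))
  step 1: λ.λ.(λ.λ.1 0) (λ.0)
  step 2: λ.λ.λ.(λ.0) 0
  step 3: λ.λ.λ.0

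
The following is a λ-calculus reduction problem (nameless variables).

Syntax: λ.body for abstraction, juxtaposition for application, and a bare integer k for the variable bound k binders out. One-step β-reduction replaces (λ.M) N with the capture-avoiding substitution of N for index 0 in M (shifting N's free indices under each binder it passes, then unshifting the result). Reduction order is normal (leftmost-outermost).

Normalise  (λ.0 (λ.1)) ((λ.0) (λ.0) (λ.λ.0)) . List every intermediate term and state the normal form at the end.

Answer: normal form = λ.0  (in 4 steps)

Reduction:
  start: (λ.0 (λ.1)) ((λ.0) (λ.0) (λ.λ.0))
  →1  (λ.0) (λ.0) (λ.λ.0) (λ.(λ.0) (λ.0) (λ.λ.0))
  →2  (λ.0) (λ.λ.0) (λ.(λ.0) (λ.0) (λ.λ.0))
  →3  (λ.λ.0) (λ.(λ.0) (λ.0) (λ.λ.0))
  →4  λ.0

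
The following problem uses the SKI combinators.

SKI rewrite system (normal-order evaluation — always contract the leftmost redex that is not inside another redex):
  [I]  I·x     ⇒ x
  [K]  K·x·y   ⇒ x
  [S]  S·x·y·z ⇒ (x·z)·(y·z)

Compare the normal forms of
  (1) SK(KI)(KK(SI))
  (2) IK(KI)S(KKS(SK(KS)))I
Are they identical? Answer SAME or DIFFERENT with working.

Answer: DIFFERENT — A ⇓ K, B ⇓ I

Reduction:
Term A:
  start: SK(KI)(KK(SI))
  step 1: K(KK(SI))(KI(KK(SI)))
  step 2: KK(SI)
  step 3: K

Term B:
  start: IK(KI)S(KKS(SK(KS)))I
  step 1: K(KI)S(KKS(SK(KS)))I
  step 2: KI(KKS(SK(KS)))I
  step 3: II
  step 4: I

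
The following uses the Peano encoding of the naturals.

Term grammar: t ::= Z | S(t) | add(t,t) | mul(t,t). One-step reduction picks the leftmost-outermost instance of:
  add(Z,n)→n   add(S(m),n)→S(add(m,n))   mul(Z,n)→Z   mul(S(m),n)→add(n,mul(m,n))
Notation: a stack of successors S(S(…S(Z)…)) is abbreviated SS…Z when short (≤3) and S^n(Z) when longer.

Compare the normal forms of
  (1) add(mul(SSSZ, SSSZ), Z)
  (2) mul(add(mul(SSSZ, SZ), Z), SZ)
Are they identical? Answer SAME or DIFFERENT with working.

Term A:
  start: add(mul(SSSZ, SSSZ), Z)
  [1] add(add(SSSZ, mul(SSZ, SSSZ)), Z)
  [2] add(S(add(SSZ, mul(SSZ, SSSZ))), Z)
  [3] S(add(add(SSZ, mul(SSZ, SSSZ)), Z))
  [4] S(add(S(add(SZ, mul(SSZ, SSSZ))), Z))
  [5] S(S(add(add(SZ, mul(SSZ, SSSZ)), Z)))
  [6] S(S(add(S(add(Z, mul(SSZ, SSSZ))), Z)))
  [7] S(S(S(add(add(Z, mul(SSZ, SSSZ)), Z))))
  [8] S(S(S(add(mul(SSZ, SSSZ), Z))))
  [9] S(S(S(add(add(SSSZ, mul(SZ, SSSZ)), Z))))
  [10] S(S(S(add(S(add(SSZ, mul(SZ, SSSZ))), Z))))
  [11] S(S(S(S(add(add(SSZ, mul(SZ, SSSZ)), Z)))))
  [12] S(S(S(S(add(S(add(SZ, mul(SZ, SSSZ))), Z)))))
  [13] S(S(S(S(S(add(add(SZ, mul(SZ, SSSZ)), Z))))))
  [14] S(S(S(S(S(add(S(add(Z, mul(SZ, SSSZ))), Z))))))
  [15] S(S(S(S(S(S(add(add(Z, mul(SZ, SSSZ)), Z)))))))
  [16] S(S(S(S(S(S(add(mul(SZ, SSSZ), Z)))))))
  [17] S(S(S(S(S(S(add(add(SSSZ, mul(Z, SSSZ)), Z)))))))
  [18] S(S(S(S(S(S(add(S(add(SSZ, mul(Z, SSSZ))), Z)))))))
  [19] S(S(S(S(S(S(S(add(add(SSZ, mul(Z, SSSZ)), Z))))))))
  [20] S(S(S(S(S(S(S(add(S(add(SZ, mul(Z, SSSZ))), Z))))))))
  [21] S(S(S(S(S(S(S(S(add(add(SZ, mul(Z, SSSZ)), Z)))))))))
  [22] S(S(S(S(S(S(S(S(add(S(add(Z, mul(Z, SSSZ))), Z)))))))))
  [23] S(S(S(S(S(S(S(S(S(add(add(Z, mul(Z, SSSZ)), Z))))))))))
  [24] S(S(S(S(S(S(S(S(S(add(mul(Z, SSSZ), Z))))))))))
  [25] S(S(S(S(S(S(S(S(S(add(Z, Z))))))))))
  [26] S^9(Z)

Term B:
  start: mul(add(mul(SSSZ, SZ), Z), SZ)
  [1] mul(add(add(SZ, mul(SSZ, SZ)), Z), SZ)
  [2] mul(add(S(add(Z, mul(SSZ, SZ))), Z), SZ)
  [3] mul(S(add(add(Z, mul(SSZ, SZ)), Z)), SZ)
  [4] add(SZ, mul(add(add(Z, mul(SSZ, SZ)), Z), SZ))
  [5] S(add(Z, mul(add(add(Z, mul(SSZ, SZ)), Z), SZ)))
  [6] S(mul(add(add(Z, mul(SSZ, SZ)), Z), SZ))
  [7] S(mul(add(mul(SSZ, SZ), Z), SZ))
  [8] S(mul(add(add(SZ, mul(SZ, SZ)), Z), SZ))
  [9] S(mul(add(S(add(Z, mul(SZ, SZ))), Z), SZ))
  [10] S(mul(S(add(add(Z, mul(SZ, SZ)), Z)), SZ))
  [11] S(add(SZ, mul(add(add(Z, mul(SZ, SZ)), Z), SZ)))
  [12] S(S(add(Z, mul(add(add(Z, mul(SZ, SZ)), Z), SZ))))
  [13] S(S(mul(add(add(Z, mul(SZ, SZ)), Z), SZ)))
  [14] S(S(mul(add(mul(SZ, SZ), Z), SZ)))
  [15] S(S(mul(add(add(SZ, mul(Z, SZ)), Z), SZ)))
  [16] S(S(mul(add(S(add(Z, mul(Z, SZ))), Z), SZ)))
  [17] S(S(mul(S(add(add(Z, mul(Z, SZ)), Z)), SZ)))
  [18] S(S(add(SZ, mul(add(add(Z, mul(Z, SZ)), Z), SZ))))
  [19] S(S(S(add(Z, mul(add(add(Z, mul(Z, SZ)), Z), SZ)))))
  [20] S(S(S(mul(add(add(Z, mul(Z, SZ)), Z), SZ))))
  [21] S(S(S(mul(add(mul(Z, SZ), Z), SZ))))
  [22] S(S(S(mul(add(Z, Z), SZ))))
  [23] S(S(S(mul(Z, SZ))))
  [24] SSSZ

Answer: DIFFERENT — A ⇓ S^9(Z), B ⇓ SSSZ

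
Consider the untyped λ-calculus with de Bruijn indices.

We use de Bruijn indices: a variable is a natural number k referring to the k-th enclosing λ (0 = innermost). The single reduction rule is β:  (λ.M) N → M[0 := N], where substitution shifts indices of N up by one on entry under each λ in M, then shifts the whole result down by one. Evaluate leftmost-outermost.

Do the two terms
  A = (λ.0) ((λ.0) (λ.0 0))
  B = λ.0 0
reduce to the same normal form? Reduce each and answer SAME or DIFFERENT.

Term A:
  start: (λ.0) ((λ.0) (λ.0 0))
  [1] (λ.0) (λ.0 0)
  [2] λ.0 0

Term B:
  start: λ.0 0

Answer: SAME — A ⇓ λ.0 0, B ⇓ λ.0 0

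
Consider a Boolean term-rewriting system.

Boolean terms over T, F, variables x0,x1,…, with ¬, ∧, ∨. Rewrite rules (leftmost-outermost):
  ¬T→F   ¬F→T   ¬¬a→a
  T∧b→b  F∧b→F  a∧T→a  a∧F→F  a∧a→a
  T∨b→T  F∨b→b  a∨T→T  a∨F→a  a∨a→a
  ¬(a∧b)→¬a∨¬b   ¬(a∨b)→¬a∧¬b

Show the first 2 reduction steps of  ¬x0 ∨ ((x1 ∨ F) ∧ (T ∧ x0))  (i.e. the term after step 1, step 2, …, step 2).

  start: ¬x0 ∨ ((x1 ∨ F) ∧ (T ∧ x0))
  →1  ¬x0 ∨ (x1 ∧ (T ∧ x0))
  →2  ¬x0 ∨ (x1 ∧ x0)

Answer: after 2 steps: ¬x0 ∨ (x1 ∧ x0)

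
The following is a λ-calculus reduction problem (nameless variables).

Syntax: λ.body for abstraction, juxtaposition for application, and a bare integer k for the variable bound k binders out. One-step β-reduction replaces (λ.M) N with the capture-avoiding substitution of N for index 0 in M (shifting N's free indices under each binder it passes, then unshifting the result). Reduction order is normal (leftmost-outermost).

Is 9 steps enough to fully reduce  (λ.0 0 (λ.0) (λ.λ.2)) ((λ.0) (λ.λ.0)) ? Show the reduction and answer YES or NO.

  start: (λ.0 0 (λ.0) (λ.λ.2)) ((λ.0) (λ.λ.0))
  step 1: (λ.0) (λ.λ.0) ((λ.0) (λ.λ.0)) (λ.0) (λ.λ.(λ.0) (λ.λ.0))
  step 2: (λ.λ.0) ((λ.0) (λ.λ.0)) (λ.0) (λ.λ.(λ.0) (λ.λ.0))
  step 3: (λ.0) (λ.0) (λ.λ.(λ.0) (λ.λ.0))
  step 4: (λ.0) (λ.λ.(λ.0) (λ.λ.0))
  step 5: λ.λ.(λ.0) (λ.λ.0)
  step 6: λ.λ.λ.λ.0

Answer: YES — reaches normal form λ.λ.λ.λ.0 in 6 ≤ 9 steps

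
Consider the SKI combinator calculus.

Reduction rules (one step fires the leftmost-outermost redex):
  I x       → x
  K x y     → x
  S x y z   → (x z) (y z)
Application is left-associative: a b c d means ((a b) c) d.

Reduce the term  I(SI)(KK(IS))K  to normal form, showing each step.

Answer: normal form = K(KK)  (in 4 steps)

Working:
  start: I(SI)(KK(IS))K
  step 1: SI(KK(IS))K
  step 2: IK(KK(IS)K)
  step 3: K(KK(IS)K)
  step 4: K(KK)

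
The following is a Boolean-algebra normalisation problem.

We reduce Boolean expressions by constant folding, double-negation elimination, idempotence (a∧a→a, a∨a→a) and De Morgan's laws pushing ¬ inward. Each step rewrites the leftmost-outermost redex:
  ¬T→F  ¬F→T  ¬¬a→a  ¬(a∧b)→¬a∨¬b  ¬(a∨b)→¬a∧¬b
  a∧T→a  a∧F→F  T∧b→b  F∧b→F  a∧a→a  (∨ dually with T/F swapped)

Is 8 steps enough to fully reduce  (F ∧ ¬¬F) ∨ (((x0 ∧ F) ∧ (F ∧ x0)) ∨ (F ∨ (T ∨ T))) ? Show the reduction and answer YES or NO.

  start: (F ∧ ¬¬F) ∨ (((x0 ∧ F) ∧ (F ∧ x0)) ∨ (F ∨ (T ∨ T)))
  [1] F ∨ (((x0 ∧ F) ∧ (F ∧ x0)) ∨ (F ∨ (T ∨ T)))
  [2] ((x0 ∧ F) ∧ (F ∧ x0)) ∨ (F ∨ (T ∨ T))
  [3] (F ∧ (F ∧ x0)) ∨ (F ∨ (T ∨ T))
  [4] F ∨ (F ∨ (T ∨ T))
  [5] F ∨ (T ∨ T)
  [6] T ∨ T
  [7] T

Answer: YES — reaches normal form T in 7 ≤ 8 steps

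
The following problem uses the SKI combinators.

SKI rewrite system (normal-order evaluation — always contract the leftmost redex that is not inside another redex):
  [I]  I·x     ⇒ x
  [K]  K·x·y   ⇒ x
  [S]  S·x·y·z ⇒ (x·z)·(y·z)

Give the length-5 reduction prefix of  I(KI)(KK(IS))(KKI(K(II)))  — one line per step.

Answer: after 5 steps: K(KI)

Working:
  start: I(KI)(KK(IS))(KKI(K(II)))
  →1  KI(KK(IS))(KKI(K(II)))
  →2  I(KKI(K(II)))
  →3  KKI(K(II))
  →4  K(K(II))
  →5  K(KI)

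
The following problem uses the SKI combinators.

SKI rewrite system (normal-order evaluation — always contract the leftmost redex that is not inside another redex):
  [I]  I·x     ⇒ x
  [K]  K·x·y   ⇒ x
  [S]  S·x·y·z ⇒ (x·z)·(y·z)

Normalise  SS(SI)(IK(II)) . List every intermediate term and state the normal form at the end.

  start: SS(SI)(IK(II))
  [1] S(IK(II))(SI(IK(II)))
  [2] S(K(II))(SI(IK(II)))
  [3] S(KI)(SI(IK(II)))
  [4] S(KI)(SI(K(II)))
  [5] S(KI)(SI(KI))

Answer: normal form = S(KI)(SI(KI))  (in 5 steps)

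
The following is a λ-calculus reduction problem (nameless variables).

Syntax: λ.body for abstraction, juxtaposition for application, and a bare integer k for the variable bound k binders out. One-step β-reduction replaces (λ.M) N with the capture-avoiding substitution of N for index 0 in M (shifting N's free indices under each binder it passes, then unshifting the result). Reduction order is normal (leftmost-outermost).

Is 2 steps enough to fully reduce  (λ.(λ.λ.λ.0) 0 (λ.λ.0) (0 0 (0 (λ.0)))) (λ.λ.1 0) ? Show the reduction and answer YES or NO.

  start: (λ.(λ.λ.λ.0) 0 (λ.λ.0) (0 0 (0 (λ.0)))) (λ.λ.1 0)
  [1] (λ.λ.λ.0) (λ.λ.1 0) (λ.λ.0) ((λ.λ.1 0) (λ.λ.1 0) ((λ.λ.1 0) (λ.0)))
  [2] (λ.λ.0) (λ.λ.0) ((λ.λ.1 0) (λ.λ.1 0) ((λ.λ.1 0) (λ.0)))

Answer: NO — after 2 steps the term is (λ.λ.0) (λ.λ.0) ((λ.λ.1 0) (λ.λ.1 0) ((λ.λ.1 0) (λ.0))), not yet normal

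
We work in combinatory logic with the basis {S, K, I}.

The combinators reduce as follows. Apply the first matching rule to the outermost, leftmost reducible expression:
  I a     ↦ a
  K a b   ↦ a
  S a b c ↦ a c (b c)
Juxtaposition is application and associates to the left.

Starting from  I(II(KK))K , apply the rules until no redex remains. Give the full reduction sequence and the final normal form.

Answer: normal form = K  (in 4 steps)

Working:
  start: I(II(KK))K
  [1] II(KK)K
  [2] I(KK)K
  [3] KKK
  [4] K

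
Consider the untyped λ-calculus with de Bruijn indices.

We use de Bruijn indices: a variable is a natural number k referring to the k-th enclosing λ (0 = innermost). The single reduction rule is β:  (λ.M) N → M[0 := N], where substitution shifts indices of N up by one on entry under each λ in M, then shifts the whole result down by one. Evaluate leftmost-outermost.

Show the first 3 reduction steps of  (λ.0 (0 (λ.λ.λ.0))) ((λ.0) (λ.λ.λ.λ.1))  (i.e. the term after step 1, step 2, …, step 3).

Answer: after 3 steps: λ.λ.λ.1

Working:
  start: (λ.0 (0 (λ.λ.λ.0))) ((λ.0) (λ.λ.λ.λ.1))
  step 1: (λ.0) (λ.λ.λ.λ.1) ((λ.0) (λ.λ.λ.λ.1) (λ.λ.λ.0))
  step 2: (λ.λ.λ.λ.1) ((λ.0) (λ.λ.λ.λ.1) (λ.λ.λ.0))
  step 3: λ.λ.λ.1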